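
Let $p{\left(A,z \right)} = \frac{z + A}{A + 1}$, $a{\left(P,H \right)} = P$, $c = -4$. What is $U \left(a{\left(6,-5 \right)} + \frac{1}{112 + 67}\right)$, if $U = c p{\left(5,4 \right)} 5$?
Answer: $- \frac{32250}{179} \approx -180.17$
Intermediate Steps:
$p{\left(A,z \right)} = \frac{A + z}{1 + A}$
$U = -30$ ($U = - 4 \frac{5 + 4}{1 + 5} \cdot 5 = - 4 \cdot \frac{1}{6} \cdot 9 \cdot 5 = \left(-4\right) \frac{3}{2} \cdot 5 = \left(-6\right) 5 = -30$)
$U \left(a{\left(6,-5 \right)} + \frac{1}{112 + 67}\right) = - 30 \left(6 + \frac{1}{112 + 67}\right) = - 30 \left(6 + \frac{1}{179}\right) = \left(-30\right) \frac{1075}{179} = - \frac{32250}{179}$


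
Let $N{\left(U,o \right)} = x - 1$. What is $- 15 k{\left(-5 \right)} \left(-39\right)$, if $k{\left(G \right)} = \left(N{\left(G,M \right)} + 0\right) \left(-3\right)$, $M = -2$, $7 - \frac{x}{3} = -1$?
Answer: $-40365$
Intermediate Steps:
$x = 24$ ($x = 21 - -3 = 21 + 3 = 24$)
$N{\left(U,o \right)} = 23$ ($N{\left(U,o \right)} = 24 - 1 = 23$)
$k{\left(G \right)} = -69$ ($k{\left(G \right)} = \left(23 + 0\right) \left(-3\right) = 23 \left(-3\right) = -69$)
$- 15 k{\left(-5 \right)} \left(-39\right) = \left(-15\right) \left(-69\right) \left(-39\right) = 1035 \left(-39\right) = -40365$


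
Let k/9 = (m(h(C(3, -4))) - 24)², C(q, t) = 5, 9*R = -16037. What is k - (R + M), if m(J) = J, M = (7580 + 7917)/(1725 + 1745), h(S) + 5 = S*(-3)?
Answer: 599660437/31230 ≈ 19201.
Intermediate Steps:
R = -16037/9 (R = (⅑)*(-16037) = -16037/9 ≈ -1781.9)
h(S) = -5 - 3*S (h(S) = -5 + S*(-3) = -5 - 3*S)
M = 15497/3470 ≈ 4.4660
k = 17424 (k = 9*((-5 - 3*5) - 24)² = 9*((-5 - 15) - 24)² = 9*(-20 - 24)² = 9*(-44)² = 9*1936 = 17424)
k - (R + M) = 17424 - (-16037/9 + 15497/3470) = 17424 - 1*(-55508917/31230) = 17424 + 55508917/31230 = 599660437/31230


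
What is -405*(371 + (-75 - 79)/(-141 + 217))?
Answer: -5678505/38 ≈ -1.4943e+5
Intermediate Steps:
-405*(371 + (-75 - 79)/(-141 + 217)) = -405*(371 - 154/76) = -405*(371 - 154*1/76) = -405*(371 - 77/38) = -405*14021/38 = -5678505/38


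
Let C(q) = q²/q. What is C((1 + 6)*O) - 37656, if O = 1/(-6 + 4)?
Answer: -75319/2 ≈ -37660.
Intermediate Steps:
O = -½ (O = 1/(-2) = -½ ≈ -0.50000)
C(q) = q
C((1 + 6)*O) - 37656 = (1 + 6)*(-½) - 37656 = 7*(-½) - 37656 = -7/2 - 37656 = -75319/2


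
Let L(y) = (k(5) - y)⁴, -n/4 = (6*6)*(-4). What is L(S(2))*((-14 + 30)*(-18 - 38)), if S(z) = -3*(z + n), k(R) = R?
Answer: -8194195809086336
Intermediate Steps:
n = 576 (n = -4*6*6*(-4) = -144*(-4) = -4*(-144) = 576)
S(z) = -1728 - 3*z (S(z) = -3*(z + 576) = -3*(576 + z) = -1728 - 3*z)
L(y) = (5 - y)⁴
L(S(2))*((-14 + 30)*(-18 - 38)) = (-5 + (-1728 - 3*2))⁴*((-14 + 30)*(-18 - 38)) = (-5 + (-1728 - 6))⁴*(16*(-56)) = (-5 - 1734)⁴*(-896) = (-1739)⁴*(-896) = 9145307822641*(-896) = -8194195809086336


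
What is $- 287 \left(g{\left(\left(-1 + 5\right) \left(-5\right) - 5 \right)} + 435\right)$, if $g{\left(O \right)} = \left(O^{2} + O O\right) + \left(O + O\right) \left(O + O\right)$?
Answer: $-1201095$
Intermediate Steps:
$g{\left(O \right)} = 6 O^{2}$ ($g{\left(O \right)} = \left(O^{2} + O^{2}\right) + 2 O 2 O = 2 O^{2} + 4 O^{2} = 6 O^{2}$)
$- 287 \left(g{\left(\left(-1 + 5\right) \left(-5\right) - 5 \right)} + 435\right) = - 287 \left(6 \left(\left(-1 + 5\right) \left(-5\right) - 5\right)^{2} + 435\right) = - 287 \left(6 \left(4 \left(-5\right) - 5\right)^{2} + 435\right) = - 287 \left(6 \left(-20 - 5\right)^{2} + 435\right) = - 287 \left(6 \left(-25\right)^{2} + 435\right) = - 287 \left(6 \cdot 625 + 435\right) = - 287 \left(3750 + 435\right) = \left(-287\right) 4185 = -1201095$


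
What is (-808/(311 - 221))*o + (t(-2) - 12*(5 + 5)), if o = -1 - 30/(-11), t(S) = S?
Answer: -68066/495 ≈ -137.51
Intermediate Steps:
o = 19/11 (o = -1 - 30*(-1)/11 = -1 - 15*(-2/11) = -1 + 30/11 = 19/11 ≈ 1.7273)
(-808/(311 - 221))*o + (t(-2) - 12*(5 + 5)) = -808/(311 - 221)*(19/11) + (-2 - 12*(5 + 5)) = -808/90*(19/11) + (-2 - 12*10) = -808*1/90*(19/11) + (-2 - 4*30) = -404/45*19/11 + (-2 - 120) = -7676/495 - 122 = -68066/495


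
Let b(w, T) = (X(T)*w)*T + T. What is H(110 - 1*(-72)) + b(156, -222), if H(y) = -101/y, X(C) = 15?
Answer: -94585865/182 ≈ -5.1970e+5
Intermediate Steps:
b(w, T) = T + 15*T*w (b(w, T) = (15*w)*T + T = 15*T*w + T = T + 15*T*w)
H(110 - 1*(-72)) + b(156, -222) = -101/(110 - 1*(-72)) - 222*(1 + 15*156) = -101/(110 + 72) - 222*(1 + 2340) = -101/182 - 222*2341 = -101*1/182 - 519702 = -101/182 - 519702 = -94585865/182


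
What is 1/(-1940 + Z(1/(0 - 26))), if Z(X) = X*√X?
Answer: -34097440/66149033601 + 26*I*√26/66149033601 ≈ -0.00051546 + 2.0042e-9*I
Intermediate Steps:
Z(X) = X^(3/2)
1/(-1940 + Z(1/(0 - 26))) = 1/(-1940 + (1/(0 - 26))^(3/2)) = 1/(-1940 + (1/(-26))^(3/2)) = 1/(-1940 + (-1/26)^(3/2)) = 1/(-1940 - I*√26/676)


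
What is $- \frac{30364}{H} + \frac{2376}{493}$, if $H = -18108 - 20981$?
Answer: $\frac{107844916}{19270877} \approx 5.5963$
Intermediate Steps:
$H = -39089$ ($H = -18108 - 20981 = -39089$)
$- \frac{30364}{H} + \frac{2376}{493} = - \frac{30364}{-39089} + \frac{2376}{493} = \left(-30364\right) \left(- \frac{1}{39089}\right) + 2376 \cdot \frac{1}{493} = \frac{30364}{39089} + \frac{2376}{493} = \frac{107844916}{19270877}$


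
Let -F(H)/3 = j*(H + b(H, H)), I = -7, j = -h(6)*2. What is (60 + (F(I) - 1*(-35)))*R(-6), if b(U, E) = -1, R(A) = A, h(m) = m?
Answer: 1158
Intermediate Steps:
j = -12 (j = -1*6*2 = -6*2 = -12)
F(H) = -36 + 36*H (F(H) = -(-36)*(H - 1) = -(-36)*(-1 + H) = -3*(12 - 12*H) = -36 + 36*H)
(60 + (F(I) - 1*(-35)))*R(-6) = (60 + ((-36 + 36*(-7)) - 1*(-35)))*(-6) = (60 + ((-36 - 252) + 35))*(-6) = (60 + (-288 + 35))*(-6) = (60 - 253)*(-6) = -193*(-6) = 1158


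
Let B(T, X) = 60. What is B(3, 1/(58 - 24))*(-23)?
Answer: -1380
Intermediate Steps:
B(3, 1/(58 - 24))*(-23) = 60*(-23) = -1380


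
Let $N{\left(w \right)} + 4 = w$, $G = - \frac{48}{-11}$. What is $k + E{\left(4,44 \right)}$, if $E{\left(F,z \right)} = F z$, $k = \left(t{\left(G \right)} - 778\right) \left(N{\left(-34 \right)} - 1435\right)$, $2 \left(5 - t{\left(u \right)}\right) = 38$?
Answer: $1166792$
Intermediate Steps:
$G = \frac{48}{11}$ ($G = \left(-48\right) \left(- \frac{1}{11}\right) = \frac{48}{11} \approx 4.3636$)
$t{\left(u \right)} = -14$ ($t{\left(u \right)} = 5 - 19 = -14$)
$N{\left(w \right)} = -4 + w$
$k = 1166616$ ($k = \left(-14 - 778\right) \left(\left(-4 - 34\right) - 1435\right) = - 792 \left(-38 - 1435\right) = \left(-792\right) \left(-1473\right) = 1166616$)
$k + E{\left(4,44 \right)} = 1166616 + 4 \cdot 44 = 1166616 + 176 = 1166792$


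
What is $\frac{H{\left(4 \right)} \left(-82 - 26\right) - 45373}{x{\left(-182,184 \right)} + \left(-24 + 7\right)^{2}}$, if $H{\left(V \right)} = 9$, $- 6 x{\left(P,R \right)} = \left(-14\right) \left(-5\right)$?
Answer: $- \frac{10695}{64} \approx -167.11$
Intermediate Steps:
$x{\left(P,R \right)} = - \frac{35}{3}$ ($x{\left(P,R \right)} = - \frac{\left(-14\right) \left(-5\right)}{6} = \left(- \frac{1}{6}\right) 70 = - \frac{35}{3}$)
$\frac{H{\left(4 \right)} \left(-82 - 26\right) - 45373}{x{\left(-182,184 \right)} + \left(-24 + 7\right)^{2}} = \frac{9 \left(-82 - 26\right) - 45373}{- \frac{35}{3} + \left(-24 + 7\right)^{2}} = \frac{9 \left(-108\right) - 45373}{- \frac{35}{3} + \left(-17\right)^{2}} = \frac{-972 - 45373}{- \frac{35}{3} + 289} = - \frac{46345}{\frac{832}{3}} = \left(-46345\right) \frac{3}{832} = - \frac{10695}{64}$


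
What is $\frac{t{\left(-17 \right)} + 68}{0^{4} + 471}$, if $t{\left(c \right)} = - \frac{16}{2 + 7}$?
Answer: $\frac{596}{4239} \approx 0.1406$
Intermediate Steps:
$t{\left(c \right)} = - \frac{16}{9}$
$\frac{t{\left(-17 \right)} + 68}{0^{4} + 471} = \frac{- \frac{16}{9} + 68}{0^{4} + 471} = \frac{596}{9 \left(0 + 471\right)} = \frac{596}{9 \cdot 471} = \frac{596}{9} \cdot \frac{1}{471} = \frac{596}{4239}$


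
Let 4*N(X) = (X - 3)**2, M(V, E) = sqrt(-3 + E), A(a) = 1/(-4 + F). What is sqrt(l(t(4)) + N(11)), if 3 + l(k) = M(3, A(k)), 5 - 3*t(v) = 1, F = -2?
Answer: sqrt(468 + 6*I*sqrt(114))/6 ≈ 3.6139 + 0.2462*I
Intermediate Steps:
t(v) = 4/3 (t(v) = 5/3 - 1/3*1 = 5/3 - 1/3 = 4/3)
A(a) = -1/6 (A(a) = 1/(-4 - 2) = 1/(-6) = -1/6)
N(X) = (-3 + X)**2/4 (N(X) = (X - 3)**2/4 = (-3 + X)**2/4)
l(k) = -3 + I*sqrt(114)/6 (l(k) = -3 + sqrt(-3 - 1/6) = -3 + sqrt(-19/6) = -3 + I*sqrt(114)/6)
sqrt(l(t(4)) + N(11)) = sqrt((-3 + I*sqrt(114)/6) + (-3 + 11)**2/4) = sqrt((-3 + I*sqrt(114)/6) + (1/4)*8**2) = sqrt((-3 + I*sqrt(114)/6) + (1/4)*64) = sqrt((-3 + I*sqrt(114)/6) + 16) = sqrt(13 + I*sqrt(114)/6)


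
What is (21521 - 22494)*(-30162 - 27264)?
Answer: 55875498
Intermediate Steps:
(21521 - 22494)*(-30162 - 27264) = -973*(-57426) = 55875498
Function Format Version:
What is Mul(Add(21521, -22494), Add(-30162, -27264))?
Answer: 55875498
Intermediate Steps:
Mul(Add(21521, -22494), Add(-30162, -27264)) = Mul(-973, -57426) = 55875498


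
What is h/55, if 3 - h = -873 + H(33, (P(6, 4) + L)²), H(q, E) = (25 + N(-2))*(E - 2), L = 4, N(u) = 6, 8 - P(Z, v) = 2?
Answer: -2162/55 ≈ -39.309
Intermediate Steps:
P(Z, v) = 6 (P(Z, v) = 8 - 1*2 = 8 - 2 = 6)
H(q, E) = -62 + 31*E (H(q, E) = (25 + 6)*(E - 2) = 31*(-2 + E) = -62 + 31*E)
h = -2162 (h = 3 - (-873 + (-62 + 31*(6 + 4)²)) = 3 - (-873 + (-62 + 31*10²)) = 3 - (-873 + (-62 + 31*100)) = 3 - (-873 + (-62 + 3100)) = 3 - (-873 + 3038) = 3 - 1*2165 = 3 - 2165 = -2162)
h/55 = -2162/55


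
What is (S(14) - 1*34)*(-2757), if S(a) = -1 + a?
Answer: 57897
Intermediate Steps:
(S(14) - 1*34)*(-2757) = ((-1 + 14) - 1*34)*(-2757) = (13 - 34)*(-2757) = -21*(-2757) = 57897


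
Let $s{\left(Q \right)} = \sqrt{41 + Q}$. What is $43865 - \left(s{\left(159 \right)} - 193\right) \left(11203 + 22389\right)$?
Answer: $6527121 - 335920 \sqrt{2} \approx 6.0521 \cdot 10^{6}$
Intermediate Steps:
$43865 - \left(s{\left(159 \right)} - 193\right) \left(11203 + 22389\right) = 43865 - \left(\sqrt{41 + 159} - 193\right) \left(11203 + 22389\right) = 43865 - \left(\sqrt{200} - 193\right) 33592 = 43865 - \left(10 \sqrt{2} - 193\right) 33592 = 43865 - \left(-193 + 10 \sqrt{2}\right) 33592 = 43865 - \left(-6483256 + 335920 \sqrt{2}\right) = 43865 + \left(6483256 - 335920 \sqrt{2}\right) = 6527121 - 335920 \sqrt{2}$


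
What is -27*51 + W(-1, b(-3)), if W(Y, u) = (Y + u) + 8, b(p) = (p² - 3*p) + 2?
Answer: -1350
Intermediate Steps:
b(p) = 2 + p² - 3*p
W(Y, u) = 8 + Y + u
-27*51 + W(-1, b(-3)) = -27*51 + (8 - 1 + (2 + (-3)² - 3*(-3))) = -1377 + (8 - 1 + (2 + 9 + 9)) = -1377 + (8 - 1 + 20) = -1377 + 27 = -1350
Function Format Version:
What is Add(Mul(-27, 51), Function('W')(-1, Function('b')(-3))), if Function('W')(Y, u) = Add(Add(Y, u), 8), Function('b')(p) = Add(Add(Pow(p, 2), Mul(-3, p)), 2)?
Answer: -1350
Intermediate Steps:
Function('b')(p) = Add(2, Pow(p, 2), Mul(-3, p))
Function('W')(Y, u) = Add(8, Y, u)
Add(Mul(-27, 51), Function('W')(-1, Function('b')(-3))) = Add(Mul(-27, 51), Add(8, -1, Add(2, Pow(-3, 2), Mul(-3, -3)))) = Add(-1377, Add(8, -1, Add(2, 9, 9))) = Add(-1377, Add(8, -1, 20)) = Add(-1377, 27) = -1350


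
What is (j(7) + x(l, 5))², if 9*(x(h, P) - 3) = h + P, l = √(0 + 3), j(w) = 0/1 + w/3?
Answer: (53 + √3)²/81 ≈ 36.983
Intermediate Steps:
j(w) = w/3 (j(w) = 0*1 + w*(⅓) = 0 + w/3 = w/3)
l = √3 ≈ 1.7320
x(h, P) = 3 + P/9 + h/9 (x(h, P) = 3 + (h + P)/9 = 3 + (P + h)/9 = 3 + (P/9 + h/9) = 3 + P/9 + h/9)
(j(7) + x(l, 5))² = ((⅓)*7 + (3 + (⅑)*5 + √3/9))² = (7/3 + (3 + 5/9 + √3/9))² = (7/3 + (32/9 + √3/9))² = (53/9 + √3/9)²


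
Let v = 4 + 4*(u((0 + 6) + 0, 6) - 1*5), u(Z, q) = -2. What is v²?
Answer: 576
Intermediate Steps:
v = -24 (v = 4 + 4*(-2 - 1*5) = 4 + 4*(-2 - 5) = 4 + 4*(-7) = 4 - 28 = -24)
v² = (-24)² = 576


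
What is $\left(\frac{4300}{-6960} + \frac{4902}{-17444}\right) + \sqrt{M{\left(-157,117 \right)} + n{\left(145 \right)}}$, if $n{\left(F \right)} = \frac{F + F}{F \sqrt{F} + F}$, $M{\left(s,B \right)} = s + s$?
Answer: $- \frac{1364089}{1517628} + \frac{i \sqrt{312 + 314 \sqrt{145}}}{\sqrt{1 + \sqrt{145}}} \approx -0.89883 + 17.716 i$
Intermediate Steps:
$M{\left(s,B \right)} = 2 s$
$n{\left(F \right)} = \frac{2 F}{F + F^{\frac{3}{2}}}$ ($n{\left(F \right)} = \frac{2 F}{F^{\frac{3}{2}} + F} = \frac{2 F}{F + F^{\frac{3}{2}}}$)
$\left(\frac{4300}{-6960} + \frac{4902}{-17444}\right) + \sqrt{M{\left(-157,117 \right)} + n{\left(145 \right)}} = \left(\frac{4300}{-6960} + \frac{4902}{-17444}\right) + \sqrt{2 \left(-157\right) + 2 \cdot 145 \frac{1}{145 + 145^{\frac{3}{2}}}} = \left(4300 \left(- \frac{1}{6960}\right) + 4902 \left(- \frac{1}{17444}\right)\right) + \sqrt{-314 + 2 \cdot 145 \frac{1}{145 + 145 \sqrt{145}}} = \left(- \frac{215}{348} - \frac{2451}{8722}\right) + \sqrt{-314 + \frac{290}{145 + 145 \sqrt{145}}} = - \frac{1364089}{1517628} + \sqrt{-314 + \frac{290}{145 + 145 \sqrt{145}}}$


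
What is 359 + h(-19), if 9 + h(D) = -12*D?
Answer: 578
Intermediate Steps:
h(D) = -9 - 12*D
359 + h(-19) = 359 + (-9 - 12*(-19)) = 359 + (-9 + 228) = 359 + 219 = 578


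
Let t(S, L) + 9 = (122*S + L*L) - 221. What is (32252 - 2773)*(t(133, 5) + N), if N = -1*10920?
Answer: 150372379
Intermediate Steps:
N = -10920
t(S, L) = -230 + L² + 122*S (t(S, L) = -9 + ((122*S + L*L) - 221) = -9 + ((122*S + L²) - 221) = -9 + ((L² + 122*S) - 221) = -9 + (-221 + L² + 122*S) = -230 + L² + 122*S)
(32252 - 2773)*(t(133, 5) + N) = (32252 - 2773)*((-230 + 5² + 122*133) - 10920) = 29479*((-230 + 25 + 16226) - 10920) = 29479*(16021 - 10920) = 29479*5101 = 150372379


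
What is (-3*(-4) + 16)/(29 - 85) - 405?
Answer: -811/2 ≈ -405.50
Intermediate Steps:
(-3*(-4) + 16)/(29 - 85) - 405 = (12 + 16)/(-56) - 405 = 28*(-1/56) - 405 = -½ - 405 = -811/2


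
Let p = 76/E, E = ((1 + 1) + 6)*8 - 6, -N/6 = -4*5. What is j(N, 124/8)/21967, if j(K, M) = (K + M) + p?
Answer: 7935/1274086 ≈ 0.0062280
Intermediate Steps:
N = 120 (N = -(-24)*5 = -6*(-20) = 120)
E = 58 (E = (2 + 6)*8 - 6 = 8*8 - 6 = 64 - 6 = 58)
p = 38/29 (p = 76/58 = 76*(1/58) = 38/29 ≈ 1.3103)
j(K, M) = 38/29 + K + M (j(K, M) = (K + M) + 38/29 = 38/29 + K + M)
j(N, 124/8)/21967 = (38/29 + 120 + 124/8)/21967 = (38/29 + 120 + 124*(⅛))*(1/21967) = (38/29 + 120 + 31/2)*(1/21967) = (7935/58)*(1/21967) = 7935/1274086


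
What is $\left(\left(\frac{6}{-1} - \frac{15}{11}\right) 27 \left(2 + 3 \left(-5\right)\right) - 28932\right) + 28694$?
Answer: $\frac{25813}{11} \approx 2346.6$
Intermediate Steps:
$\left(\left(\frac{6}{-1} - \frac{15}{11}\right) 27 \left(2 + 3 \left(-5\right)\right) - 28932\right) + 28694 = \left(\left(6 \left(-1\right) - \frac{15}{11}\right) 27 \left(2 - 15\right) - 28932\right) + 28694 = \left(\left(-6 - \frac{15}{11}\right) 27 \left(-13\right) - 28932\right) + 28694 = \left(\left(- \frac{81}{11}\right) 27 \left(-13\right) - 28932\right) + 28694 = \left(\left(- \frac{2187}{11}\right) \left(-13\right) - 28932\right) + 28694 = \left(\frac{28431}{11} - 28932\right) + 28694 = - \frac{289821}{11} + 28694 = \frac{25813}{11}$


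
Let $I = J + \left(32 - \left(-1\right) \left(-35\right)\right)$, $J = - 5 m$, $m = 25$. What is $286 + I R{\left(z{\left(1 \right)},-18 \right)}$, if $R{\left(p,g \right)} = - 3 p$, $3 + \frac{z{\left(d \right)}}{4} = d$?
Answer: $-2786$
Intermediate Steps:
$z{\left(d \right)} = -12 + 4 d$
$J = -125$ ($J = \left(-5\right) 25 = -125$)
$I = -128$ ($I = -125 + \left(32 - \left(-1\right) \left(-35\right)\right) = -125 + \left(32 - 35\right) = -125 - 3 = -128$)
$286 + I R{\left(z{\left(1 \right)},-18 \right)} = 286 - 128 \left(- 3 \left(-12 + 4 \cdot 1\right)\right) = 286 - 128 \left(- 3 \left(-12 + 4\right)\right) = 286 - 128 \left(\left(-3\right) \left(-8\right)\right) = 286 - 3072 = -2786$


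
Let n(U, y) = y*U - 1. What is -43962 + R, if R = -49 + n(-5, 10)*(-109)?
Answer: -38452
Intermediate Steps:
n(U, y) = -1 + U*y (n(U, y) = U*y - 1 = -1 + U*y)
R = 5510 (R = -49 + (-1 - 5*10)*(-109) = -49 + (-1 - 50)*(-109) = -49 - 51*(-109) = -49 + 5559 = 5510)
-43962 + R = -43962 + 5510 = -38452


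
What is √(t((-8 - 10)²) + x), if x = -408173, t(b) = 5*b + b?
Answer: I*√406229 ≈ 637.36*I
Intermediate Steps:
t(b) = 6*b
√(t((-8 - 10)²) + x) = √(6*(-8 - 10)² - 408173) = √(6*(-18)² - 408173) = √(6*324 - 408173) = √(1944 - 408173) = √(-406229) = I*√406229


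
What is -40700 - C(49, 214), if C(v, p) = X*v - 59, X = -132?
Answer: -34173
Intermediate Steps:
C(v, p) = -59 - 132*v (C(v, p) = -132*v - 59 = -59 - 132*v)
-40700 - C(49, 214) = -40700 - (-59 - 132*49) = -40700 - (-59 - 6468) = -40700 - 1*(-6527) = -40700 + 6527 = -34173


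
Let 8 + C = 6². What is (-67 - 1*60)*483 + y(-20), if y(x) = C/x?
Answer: -306712/5 ≈ -61342.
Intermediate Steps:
C = 28 (C = -8 + 6² = -8 + 36 = 28)
y(x) = 28/x
(-67 - 1*60)*483 + y(-20) = (-67 - 1*60)*483 + 28/(-20) = (-67 - 60)*483 + 28*(-1/20) = -127*483 - 7/5 = -61341 - 7/5 = -306712/5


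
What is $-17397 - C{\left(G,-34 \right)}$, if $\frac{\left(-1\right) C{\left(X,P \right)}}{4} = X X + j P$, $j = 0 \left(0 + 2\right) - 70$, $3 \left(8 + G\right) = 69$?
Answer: $-6977$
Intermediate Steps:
$G = 15$ ($G = -8 + \frac{1}{3} \cdot 69 = -8 + 23 = 15$)
$j = -70$ ($j = 0 \cdot 2 - 70 = 0 - 70 = -70$)
$C{\left(X,P \right)} = - 4 X^{2} + 280 P$ ($C{\left(X,P \right)} = - 4 \left(X X - 70 P\right) = - 4 \left(X^{2} - 70 P\right) = - 4 X^{2} + 280 P$)
$-17397 - C{\left(G,-34 \right)} = -17397 - \left(- 4 \cdot 15^{2} + 280 \left(-34\right)\right) = -17397 - \left(\left(-4\right) 225 - 9520\right) = -17397 - \left(-900 - 9520\right) = -17397 - -10420 = -17397 + 10420 = -6977$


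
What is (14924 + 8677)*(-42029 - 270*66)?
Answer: -1412496249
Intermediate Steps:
(14924 + 8677)*(-42029 - 270*66) = 23601*(-42029 - 17820) = 23601*(-59849) = -1412496249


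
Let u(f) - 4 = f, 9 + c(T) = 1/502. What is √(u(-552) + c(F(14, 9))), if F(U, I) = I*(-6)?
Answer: I*√140365726/502 ≈ 23.601*I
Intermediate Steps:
F(U, I) = -6*I
c(T) = -4517/502 (c(T) = -9 + 1/502 = -4517/502)
u(f) = 4 + f
√(u(-552) + c(F(14, 9))) = √((4 - 552) - 4517/502) = √(-548 - 4517/502) = √(-279613/502) = I*√140365726/502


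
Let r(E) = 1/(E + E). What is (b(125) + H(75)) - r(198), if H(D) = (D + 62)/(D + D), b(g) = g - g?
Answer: 9017/9900 ≈ 0.91081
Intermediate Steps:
b(g) = 0
r(E) = 1/(2*E)
H(D) = (62 + D)/(2*D) (H(D) = (62 + D)/((2*D)) = (62 + D)*(1/(2*D)) = (62 + D)/(2*D))
(b(125) + H(75)) - r(198) = (0 + (½)*(62 + 75)/75) - 1/(2*198) = (0 + (½)*(1/75)*137) - 1/(2*198) = (0 + 137/150) - 1*1/396 = 137/150 - 1/396 = 9017/9900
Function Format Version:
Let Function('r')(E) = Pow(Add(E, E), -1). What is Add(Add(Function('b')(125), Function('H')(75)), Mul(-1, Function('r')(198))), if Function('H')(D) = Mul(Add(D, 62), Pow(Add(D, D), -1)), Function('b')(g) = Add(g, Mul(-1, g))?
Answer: Rational(9017, 9900) ≈ 0.91081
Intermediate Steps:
Function('b')(g) = 0
Function('r')(E) = Mul(Rational(1, 2), Pow(E, -1)) (Function('r')(E) = Pow(Mul(2, E), -1) = Mul(Rational(1, 2), Pow(E, -1)))
Function('H')(D) = Mul(Rational(1, 2), Pow(D, -1), Add(62, D)) (Function('H')(D) = Mul(Add(62, D), Pow(Mul(2, D), -1)) = Mul(Add(62, D), Mul(Rational(1, 2), Pow(D, -1))) = Mul(Rational(1, 2), Pow(D, -1), Add(62, D)))
Add(Add(Function('b')(125), Function('H')(75)), Mul(-1, Function('r')(198))) = Add(Add(0, Mul(Rational(1, 2), Pow(75, -1), Add(62, 75))), Mul(-1, Mul(Rational(1, 2), Pow(198, -1)))) = Add(Add(0, Mul(Rational(1, 2), Rational(1, 75), 137)), Mul(-1, Mul(Rational(1, 2), Rational(1, 198)))) = Add(Add(0, Rational(137, 150)), Mul(-1, Rational(1, 396))) = Add(Rational(137, 150), Rational(-1, 396)) = Rational(9017, 9900)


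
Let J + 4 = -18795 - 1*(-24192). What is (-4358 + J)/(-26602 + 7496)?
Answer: -1035/19106 ≈ -0.054171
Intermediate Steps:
J = 5393 (J = -4 + (-18795 - 1*(-24192)) = -4 + (-18795 + 24192) = -4 + 5397 = 5393)
(-4358 + J)/(-26602 + 7496) = (-4358 + 5393)/(-26602 + 7496) = 1035/(-19106) = 1035*(-1/19106) = -1035/19106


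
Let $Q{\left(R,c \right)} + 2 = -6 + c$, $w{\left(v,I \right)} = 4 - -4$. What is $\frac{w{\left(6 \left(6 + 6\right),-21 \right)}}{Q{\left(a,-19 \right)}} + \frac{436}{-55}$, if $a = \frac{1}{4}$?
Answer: $- \frac{12212}{1485} \approx -8.2236$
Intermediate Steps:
$w{\left(v,I \right)} = 8$ ($w{\left(v,I \right)} = 4 + 4 = 8$)
$a = \frac{1}{4} \approx 0.25$
$Q{\left(R,c \right)} = -8 + c$ ($Q{\left(R,c \right)} = -2 + \left(-6 + c\right) = -8 + c$)
$\frac{w{\left(6 \left(6 + 6\right),-21 \right)}}{Q{\left(a,-19 \right)}} + \frac{436}{-55} = \frac{8}{-8 - 19} + \frac{436}{-55} = \frac{8}{-27} + 436 \left(- \frac{1}{55}\right) = 8 \left(- \frac{1}{27}\right) - \frac{436}{55} = - \frac{8}{27} - \frac{436}{55} = - \frac{12212}{1485}$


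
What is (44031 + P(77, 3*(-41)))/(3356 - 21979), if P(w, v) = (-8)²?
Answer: -44095/18623 ≈ -2.3678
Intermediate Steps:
P(w, v) = 64
(44031 + P(77, 3*(-41)))/(3356 - 21979) = (44031 + 64)/(3356 - 21979) = 44095/(-18623) = 44095*(-1/18623) = -44095/18623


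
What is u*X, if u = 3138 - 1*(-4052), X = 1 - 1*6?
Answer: -35950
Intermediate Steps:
X = -5 (X = 1 - 6 = -5)
u = 7190 (u = 3138 + 4052 = 7190)
u*X = 7190*(-5) = -35950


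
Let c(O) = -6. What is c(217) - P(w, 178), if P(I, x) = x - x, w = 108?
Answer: -6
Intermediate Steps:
P(I, x) = 0
c(217) - P(w, 178) = -6 - 1*0 = -6 + 0 = -6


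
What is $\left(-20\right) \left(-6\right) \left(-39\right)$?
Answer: $-4680$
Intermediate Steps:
$\left(-20\right) \left(-6\right) \left(-39\right) = 120 \left(-39\right) = -4680$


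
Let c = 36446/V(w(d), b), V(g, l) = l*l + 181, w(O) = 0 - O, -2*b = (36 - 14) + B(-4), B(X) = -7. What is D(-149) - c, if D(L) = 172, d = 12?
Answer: 17444/949 ≈ 18.381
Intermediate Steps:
b = -15/2 (b = -((36 - 14) - 7)/2 = -(22 - 7)/2 = -½*15 = -15/2 ≈ -7.5000)
w(O) = -O
V(g, l) = 181 + l² (V(g, l) = l² + 181 = 181 + l²)
c = 145784/949 (c = 36446/(181 + (-15/2)²) = 36446/(181 + 225/4) = 36446/(949/4) = 36446*(4/949) = 145784/949 ≈ 153.62)
D(-149) - c = 172 - 1*145784/949 = 172 - 145784/949 = 17444/949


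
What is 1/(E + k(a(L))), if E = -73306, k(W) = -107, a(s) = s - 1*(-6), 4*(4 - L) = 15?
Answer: -1/73413 ≈ -1.3622e-5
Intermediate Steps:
L = 1/4 (L = 4 - 1/4*15 = 4 - 15/4 = 1/4 ≈ 0.25000)
a(s) = 6 + s (a(s) = s + 6 = 6 + s)
1/(E + k(a(L))) = 1/(-73306 - 107) = 1/(-73413) = -1/73413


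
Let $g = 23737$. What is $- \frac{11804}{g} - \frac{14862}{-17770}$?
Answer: $\frac{71511107}{210903245} \approx 0.33907$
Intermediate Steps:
$- \frac{11804}{g} - \frac{14862}{-17770} = - \frac{11804}{23737} - \frac{14862}{-17770} = \left(-11804\right) \frac{1}{23737} - - \frac{7431}{8885} = - \frac{11804}{23737} + \frac{7431}{8885} = \frac{71511107}{210903245}$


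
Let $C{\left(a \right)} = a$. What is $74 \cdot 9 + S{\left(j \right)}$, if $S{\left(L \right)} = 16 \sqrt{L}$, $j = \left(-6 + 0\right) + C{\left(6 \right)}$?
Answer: $666$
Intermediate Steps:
$j = 0$ ($j = \left(-6 + 0\right) + 6 = -6 + 6 = 0$)
$74 \cdot 9 + S{\left(j \right)} = 74 \cdot 9 + 16 \sqrt{0} = 666 + 16 \cdot 0 = 666 + 0 = 666$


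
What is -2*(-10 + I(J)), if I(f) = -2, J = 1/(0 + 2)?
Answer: 24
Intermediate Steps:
J = ½ (J = 1/2 = ½ ≈ 0.50000)
-2*(-10 + I(J)) = -2*(-10 - 2) = -2*(-12) = 24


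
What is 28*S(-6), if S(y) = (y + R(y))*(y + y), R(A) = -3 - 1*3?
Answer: 4032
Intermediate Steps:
R(A) = -6 (R(A) = -3 - 3 = -6)
S(y) = 2*y*(-6 + y) (S(y) = (y - 6)*(y + y) = (-6 + y)*(2*y) = 2*y*(-6 + y))
28*S(-6) = 28*(2*(-6)*(-6 - 6)) = 28*(2*(-6)*(-12)) = 28*144 = 4032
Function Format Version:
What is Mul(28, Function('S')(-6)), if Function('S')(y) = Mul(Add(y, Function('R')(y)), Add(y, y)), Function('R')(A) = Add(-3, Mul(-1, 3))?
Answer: 4032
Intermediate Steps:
Function('R')(A) = -6 (Function('R')(A) = Add(-3, -3) = -6)
Function('S')(y) = Mul(2, y, Add(-6, y)) (Function('S')(y) = Mul(Add(y, -6), Add(y, y)) = Mul(Add(-6, y), Mul(2, y)) = Mul(2, y, Add(-6, y)))
Mul(28, Function('S')(-6)) = Mul(28, Mul(2, -6, Add(-6, -6))) = Mul(28, Mul(2, -6, -12)) = Mul(28, 144) = 4032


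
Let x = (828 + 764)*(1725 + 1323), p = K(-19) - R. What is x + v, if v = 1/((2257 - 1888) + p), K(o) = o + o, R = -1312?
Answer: 7972519489/1643 ≈ 4.8524e+6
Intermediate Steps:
K(o) = 2*o
p = 1274 (p = 2*(-19) - 1*(-1312) = -38 + 1312 = 1274)
x = 4852416 (x = 1592*3048 = 4852416)
v = 1/1643 (v = 1/((2257 - 1888) + 1274) = 1/(369 + 1274) = 1/1643 ≈ 0.00060864)
x + v = 4852416 + 1/1643 = 7972519489/1643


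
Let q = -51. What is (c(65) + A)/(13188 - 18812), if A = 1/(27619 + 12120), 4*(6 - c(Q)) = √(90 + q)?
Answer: -238435/223492136 + √39/22496 ≈ -0.00078926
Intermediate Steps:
c(Q) = 6 - √39/4 (c(Q) = 6 - √(90 - 51)/4 = 6 - √39/4)
A = 1/39739 ≈ 2.5164e-5
(c(65) + A)/(13188 - 18812) = ((6 - √39/4) + 1/39739)/(13188 - 18812) = (238435/39739 - √39/4)/(-5624) = (238435/39739 - √39/4)*(-1/5624) = -238435/223492136 + √39/22496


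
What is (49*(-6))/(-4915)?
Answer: 294/4915 ≈ 0.059817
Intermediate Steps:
(49*(-6))/(-4915) = -294*(-1/4915) = 294/4915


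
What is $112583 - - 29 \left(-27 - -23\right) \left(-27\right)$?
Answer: $115715$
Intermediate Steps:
$112583 - - 29 \left(-27 - -23\right) \left(-27\right) = 112583 - - 29 \left(-27 + 23\right) \left(-27\right) = 112583 - \left(-29\right) \left(-4\right) \left(-27\right) = 112583 - 116 \left(-27\right) = 112583 - -3132 = 112583 + 3132 = 115715$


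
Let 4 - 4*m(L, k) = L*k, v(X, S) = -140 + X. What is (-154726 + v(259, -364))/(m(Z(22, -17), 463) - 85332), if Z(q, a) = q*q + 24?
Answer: 154607/144132 ≈ 1.0727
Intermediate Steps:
Z(q, a) = 24 + q² (Z(q, a) = q² + 24 = 24 + q²)
m(L, k) = 1 - L*k/4
(-154726 + v(259, -364))/(m(Z(22, -17), 463) - 85332) = (-154726 + (-140 + 259))/((1 - ¼*(24 + 22²)*463) - 85332) = (-154726 + 119)/((1 - ¼*(24 + 484)*463) - 85332) = -154607/((1 - ¼*508*463) - 85332) = -154607/((1 - 58801) - 85332) = -154607/(-58800 - 85332) = -154607/(-144132) = -154607*(-1/144132) = 154607/144132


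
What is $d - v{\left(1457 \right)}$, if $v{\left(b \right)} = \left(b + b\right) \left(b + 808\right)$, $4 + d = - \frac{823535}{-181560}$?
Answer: $- \frac{239666806061}{36312} \approx -6.6002 \cdot 10^{6}$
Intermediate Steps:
$d = \frac{19459}{36312}$ ($d = -4 - \frac{823535}{-181560} = -4 - - \frac{164707}{36312} = -4 + \frac{164707}{36312} = \frac{19459}{36312} \approx 0.53588$)
$v{\left(b \right)} = 2 b \left(808 + b\right)$
$d - v{\left(1457 \right)} = \frac{19459}{36312} - 2 \cdot 1457 \left(808 + 1457\right) = \frac{19459}{36312} - 2 \cdot 1457 \cdot 2265 = \frac{19459}{36312} - 6600210 = - \frac{239666806061}{36312}$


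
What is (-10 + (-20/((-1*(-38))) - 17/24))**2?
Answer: 26245129/207936 ≈ 126.22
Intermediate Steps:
(-10 + (-20/((-1*(-38))) - 17/24))**2 = (-10 + (-20/38 - 17*1/24))**2 = (-10 + (-20*1/38 - 17/24))**2 = (-10 + (-10/19 - 17/24))**2 = (-10 - 563/456)**2 = (-5123/456)**2 = 26245129/207936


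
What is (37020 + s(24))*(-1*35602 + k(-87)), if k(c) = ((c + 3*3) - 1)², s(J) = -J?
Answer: -1086239556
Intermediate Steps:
k(c) = (8 + c)² (k(c) = ((c + 9) - 1)² = ((9 + c) - 1)² = (8 + c)²)
(37020 + s(24))*(-1*35602 + k(-87)) = (37020 - 1*24)*(-1*35602 + (8 - 87)²) = (37020 - 24)*(-35602 + (-79)²) = 36996*(-35602 + 6241) = 36996*(-29361) = -1086239556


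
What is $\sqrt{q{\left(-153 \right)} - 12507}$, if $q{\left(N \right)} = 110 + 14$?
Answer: $i \sqrt{12383} \approx 111.28 i$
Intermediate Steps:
$q{\left(N \right)} = 124$
$\sqrt{q{\left(-153 \right)} - 12507} = \sqrt{124 - 12507} = \sqrt{-12383} = i \sqrt{12383}$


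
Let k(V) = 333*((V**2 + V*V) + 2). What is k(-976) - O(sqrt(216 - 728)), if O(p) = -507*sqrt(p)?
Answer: 634416282 + 2028*(-2)**(1/4) ≈ 6.3442e+8 + 1705.3*I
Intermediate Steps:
k(V) = 666 + 666*V**2 (k(V) = 333*((V**2 + V**2) + 2) = 333*(2*V**2 + 2) = 333*(2 + 2*V**2) = 666 + 666*V**2)
k(-976) - O(sqrt(216 - 728)) = (666 + 666*(-976)**2) - (-507)*sqrt(sqrt(216 - 728)) = (666 + 666*952576) - (-507)*sqrt(sqrt(-512)) = (666 + 634415616) - (-507)*sqrt(16*I*sqrt(2)) = 634416282 - (-507)*4*2**(1/4)*sqrt(I) = 634416282 - (-2028)*2**(1/4)*sqrt(I) = 634416282 + 2028*2**(1/4)*sqrt(I)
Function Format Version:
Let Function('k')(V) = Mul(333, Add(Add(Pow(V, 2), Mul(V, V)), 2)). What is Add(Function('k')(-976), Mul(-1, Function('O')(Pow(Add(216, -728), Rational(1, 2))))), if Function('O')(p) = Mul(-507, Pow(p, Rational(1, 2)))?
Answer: Add(634416282, Mul(2028, Pow(-2, Rational(1, 4)))) ≈ Add(6.3442e+8, Mul(1705.3, I))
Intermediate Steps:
Function('k')(V) = Add(666, Mul(666, Pow(V, 2))) (Function('k')(V) = Mul(333, Add(Add(Pow(V, 2), Pow(V, 2)), 2)) = Mul(333, Add(Mul(2, Pow(V, 2)), 2)) = Mul(333, Add(2, Mul(2, Pow(V, 2)))) = Add(666, Mul(666, Pow(V, 2))))
Add(Function('k')(-976), Mul(-1, Function('O')(Pow(Add(216, -728), Rational(1, 2))))) = Add(Add(666, Mul(666, Pow(-976, 2))), Mul(-1, Mul(-507, Pow(Pow(Add(216, -728), Rational(1, 2)), Rational(1, 2))))) = Add(Add(666, Mul(666, 952576)), Mul(-1, Mul(-507, Pow(Pow(-512, Rational(1, 2)), Rational(1, 2))))) = Add(Add(666, 634415616), Mul(-1, Mul(-507, Pow(Mul(16, I, Pow(2, Rational(1, 2))), Rational(1, 2))))) = Add(634416282, Mul(-1, Mul(-507, Mul(4, Pow(2, Rational(1, 4)), Pow(I, Rational(1, 2)))))) = Add(634416282, Mul(-1, Mul(-2028, Pow(2, Rational(1, 4)), Pow(I, Rational(1, 2))))) = Add(634416282, Mul(2028, Pow(2, Rational(1, 4)), Pow(I, Rational(1, 2))))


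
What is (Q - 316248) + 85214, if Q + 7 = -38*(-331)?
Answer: -218463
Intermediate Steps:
Q = 12571 (Q = -7 - 38*(-331) = -7 + 12578 = 12571)
(Q - 316248) + 85214 = (12571 - 316248) + 85214 = -303677 + 85214 = -218463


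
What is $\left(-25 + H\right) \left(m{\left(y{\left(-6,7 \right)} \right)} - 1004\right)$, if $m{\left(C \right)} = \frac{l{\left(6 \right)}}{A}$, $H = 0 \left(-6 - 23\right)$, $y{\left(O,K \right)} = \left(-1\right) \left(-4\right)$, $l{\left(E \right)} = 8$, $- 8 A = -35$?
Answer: $\frac{175380}{7} \approx 25054.0$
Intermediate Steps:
$A = \frac{35}{8}$ ($A = \left(- \frac{1}{8}\right) \left(-35\right) = \frac{35}{8} \approx 4.375$)
$y{\left(O,K \right)} = 4$
$H = 0$ ($H = 0 \left(-29\right) = 0$)
$m{\left(C \right)} = \frac{64}{35}$ ($m{\left(C \right)} = \frac{8}{\frac{35}{8}} = 8 \cdot \frac{8}{35} = \frac{64}{35}$)
$\left(-25 + H\right) \left(m{\left(y{\left(-6,7 \right)} \right)} - 1004\right) = \left(-25 + 0\right) \left(\frac{64}{35} - 1004\right) = \left(-25\right) \left(- \frac{35076}{35}\right) = \frac{175380}{7}$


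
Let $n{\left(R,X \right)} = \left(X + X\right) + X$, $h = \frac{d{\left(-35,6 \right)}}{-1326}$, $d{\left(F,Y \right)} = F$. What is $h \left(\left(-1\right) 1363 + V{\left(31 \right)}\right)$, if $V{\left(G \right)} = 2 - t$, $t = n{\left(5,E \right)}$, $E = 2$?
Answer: $- \frac{47845}{1326} \approx -36.082$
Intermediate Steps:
$h = \frac{35}{1326}$ ($h = - \frac{35}{-1326} = \left(-35\right) \left(- \frac{1}{1326}\right) = \frac{35}{1326} \approx 0.026395$)
$n{\left(R,X \right)} = 3 X$ ($n{\left(R,X \right)} = 2 X + X = 3 X$)
$t = 6$ ($t = 3 \cdot 2 = 6$)
$V{\left(G \right)} = -4$ ($V{\left(G \right)} = 2 - 6 = -4$)
$h \left(\left(-1\right) 1363 + V{\left(31 \right)}\right) = \frac{35 \left(\left(-1\right) 1363 - 4\right)}{1326} = \frac{35 \left(-1363 - 4\right)}{1326} = \frac{35}{1326} \left(-1367\right) = - \frac{47845}{1326}$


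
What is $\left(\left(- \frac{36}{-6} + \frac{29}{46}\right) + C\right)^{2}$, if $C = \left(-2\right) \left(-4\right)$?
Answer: $\frac{452929}{2116} \approx 214.05$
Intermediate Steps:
$C = 8$
$\left(\left(- \frac{36}{-6} + \frac{29}{46}\right) + C\right)^{2} = \left(\left(- \frac{36}{-6} + \frac{29}{46}\right) + 8\right)^{2} = \left(\left(\left(-36\right) \left(- \frac{1}{6}\right) + 29 \cdot \frac{1}{46}\right) + 8\right)^{2} = \left(\left(6 + \frac{29}{46}\right) + 8\right)^{2} = \left(\frac{305}{46} + 8\right)^{2} = \left(\frac{673}{46}\right)^{2} = \frac{452929}{2116}$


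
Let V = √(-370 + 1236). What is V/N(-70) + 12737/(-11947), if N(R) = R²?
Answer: -12737/11947 + √866/4900 ≈ -1.0601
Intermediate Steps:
V = √866 ≈ 29.428
V/N(-70) + 12737/(-11947) = √866/((-70)²) + 12737/(-11947) = √866/4900 + 12737*(-1/11947) = √866*(1/4900) - 12737/11947 = √866/4900 - 12737/11947 = -12737/11947 + √866/4900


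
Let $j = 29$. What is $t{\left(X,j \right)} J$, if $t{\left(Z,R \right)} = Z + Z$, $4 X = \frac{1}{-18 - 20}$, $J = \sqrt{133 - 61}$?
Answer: $- \frac{3 \sqrt{2}}{38} \approx -0.11165$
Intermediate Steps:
$J = 6 \sqrt{2}$ ($J = \sqrt{72} = 6 \sqrt{2} \approx 8.4853$)
$X = - \frac{1}{152}$ ($X = \frac{1}{4 \left(-18 - 20\right)} = \frac{1}{4 \left(-38\right)} = \frac{1}{4} \left(- \frac{1}{38}\right) = - \frac{1}{152} \approx -0.0065789$)
$t{\left(Z,R \right)} = 2 Z$
$t{\left(X,j \right)} J = 2 \left(- \frac{1}{152}\right) 6 \sqrt{2} = - \frac{6 \sqrt{2}}{76} = - \frac{3 \sqrt{2}}{38}$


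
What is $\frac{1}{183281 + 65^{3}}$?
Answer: $\frac{1}{457906} \approx 2.1839 \cdot 10^{-6}$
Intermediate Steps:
$\frac{1}{183281 + 65^{3}} = \frac{1}{183281 + 274625} = \frac{1}{457906}$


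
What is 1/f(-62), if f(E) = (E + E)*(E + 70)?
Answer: -1/992 ≈ -0.0010081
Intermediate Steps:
f(E) = 2*E*(70 + E) (f(E) = (2*E)*(70 + E) = 2*E*(70 + E))
1/f(-62) = 1/(2*(-62)*(70 - 62)) = 1/(2*(-62)*8) = 1/(-992) = -1/992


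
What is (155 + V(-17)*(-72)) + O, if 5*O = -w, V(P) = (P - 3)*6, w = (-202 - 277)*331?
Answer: 202524/5 ≈ 40505.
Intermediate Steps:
w = -158549 (w = -479*331 = -158549)
V(P) = -18 + 6*P (V(P) = (-3 + P)*6 = -18 + 6*P)
O = 158549/5 (O = (-1*(-158549))/5 = (1/5)*158549 = 158549/5 ≈ 31710.)
(155 + V(-17)*(-72)) + O = (155 + (-18 + 6*(-17))*(-72)) + 158549/5 = (155 + (-18 - 102)*(-72)) + 158549/5 = (155 - 120*(-72)) + 158549/5 = (155 + 8640) + 158549/5 = 8795 + 158549/5 = 202524/5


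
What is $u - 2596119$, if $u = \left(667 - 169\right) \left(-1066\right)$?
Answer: $-3126987$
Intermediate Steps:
$u = -530868$ ($u = 498 \left(-1066\right) = -530868$)
$u - 2596119 = -530868 - 2596119 = -3126987$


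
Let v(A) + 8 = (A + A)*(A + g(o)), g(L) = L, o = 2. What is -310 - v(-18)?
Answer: -878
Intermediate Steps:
v(A) = -8 + 2*A*(2 + A) (v(A) = -8 + (A + A)*(A + 2) = -8 + (2*A)*(2 + A) = -8 + 2*A*(2 + A))
-310 - v(-18) = -310 - (-8 + 2*(-18)² + 4*(-18)) = -310 - (-8 + 2*324 - 72) = -310 - (-8 + 648 - 72) = -310 - 1*568 = -310 - 568 = -878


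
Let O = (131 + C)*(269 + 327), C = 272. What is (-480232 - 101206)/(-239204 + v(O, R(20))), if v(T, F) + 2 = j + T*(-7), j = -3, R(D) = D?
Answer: 581438/1920525 ≈ 0.30275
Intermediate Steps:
O = 240188 (O = (131 + 272)*(269 + 327) = 403*596 = 240188)
v(T, F) = -5 - 7*T (v(T, F) = -2 + (-3 + T*(-7)) = -2 + (-3 - 7*T) = -5 - 7*T)
(-480232 - 101206)/(-239204 + v(O, R(20))) = (-480232 - 101206)/(-239204 + (-5 - 7*240188)) = -581438/(-239204 + (-5 - 1681316)) = -581438/(-239204 - 1681321) = -581438/(-1920525) = -581438*(-1/1920525) = 581438/1920525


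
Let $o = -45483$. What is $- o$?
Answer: $45483$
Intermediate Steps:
$- o = \left(-1\right) \left(-45483\right) = 45483$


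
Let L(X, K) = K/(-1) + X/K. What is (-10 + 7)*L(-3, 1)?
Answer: 12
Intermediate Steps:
L(X, K) = -K + X/K (L(X, K) = K*(-1) + X/K = -K + X/K)
(-10 + 7)*L(-3, 1) = (-10 + 7)*(-1*1 - 3/1) = -3*(-1 - 3*1) = -3*(-1 - 3) = -3*(-4) = 12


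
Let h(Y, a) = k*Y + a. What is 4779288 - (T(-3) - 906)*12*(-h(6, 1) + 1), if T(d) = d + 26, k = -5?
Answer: 5097168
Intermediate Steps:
h(Y, a) = a - 5*Y (h(Y, a) = -5*Y + a = a - 5*Y)
T(d) = 26 + d
4779288 - (T(-3) - 906)*12*(-h(6, 1) + 1) = 4779288 - ((26 - 3) - 906)*12*(-(1 - 5*6) + 1) = 4779288 - (23 - 906)*12*(-(1 - 30) + 1) = 4779288 - (-883)*12*(-1*(-29) + 1) = 4779288 - (-883)*12*(29 + 1) = 4779288 - (-883)*12*30 = 4779288 - (-883)*360 = 4779288 - 1*(-317880) = 4779288 + 317880 = 5097168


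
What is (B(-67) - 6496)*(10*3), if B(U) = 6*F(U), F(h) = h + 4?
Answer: -206220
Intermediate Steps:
F(h) = 4 + h
B(U) = 24 + 6*U (B(U) = 6*(4 + U) = 24 + 6*U)
(B(-67) - 6496)*(10*3) = ((24 + 6*(-67)) - 6496)*(10*3) = ((24 - 402) - 6496)*30 = (-378 - 6496)*30 = -6874*30 = -206220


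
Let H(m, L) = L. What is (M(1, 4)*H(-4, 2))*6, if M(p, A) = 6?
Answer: 72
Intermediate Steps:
(M(1, 4)*H(-4, 2))*6 = (6*2)*6 = 12*6 = 72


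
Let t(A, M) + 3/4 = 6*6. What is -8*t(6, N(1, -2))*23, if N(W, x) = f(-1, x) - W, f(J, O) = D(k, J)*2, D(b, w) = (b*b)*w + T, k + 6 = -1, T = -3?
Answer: -6486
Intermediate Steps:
k = -7 (k = -6 - 1 = -7)
D(b, w) = -3 + w*b² (D(b, w) = (b*b)*w - 3 = b²*w - 3 = w*b² - 3 = -3 + w*b²)
f(J, O) = -6 + 98*J (f(J, O) = (-3 + J*(-7)²)*2 = (-3 + J*49)*2 = (-3 + 49*J)*2 = -6 + 98*J)
N(W, x) = -104 - W (N(W, x) = (-6 + 98*(-1)) - W = (-6 - 98) - W = -104 - W)
t(A, M) = 141/4 (t(A, M) = -¾ + 6*6 = -¾ + 36 = 141/4)
-8*t(6, N(1, -2))*23 = -8*141/4*23 = -282*23 = -6486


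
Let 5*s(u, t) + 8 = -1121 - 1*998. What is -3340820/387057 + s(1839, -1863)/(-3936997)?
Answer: -65763168317461/7619211239145 ≈ -8.6312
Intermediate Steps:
s(u, t) = -2127/5 (s(u, t) = -8/5 + (-1121 - 1*998)/5 = -8/5 + (-1121 - 998)/5 = -8/5 + (⅕)*(-2119) = -8/5 - 2119/5 = -2127/5)
-3340820/387057 + s(1839, -1863)/(-3936997) = -3340820/387057 - 2127/5/(-3936997) = -3340820*1/387057 - 2127/5*(-1/3936997) = -3340820/387057 + 2127/19684985 = -65763168317461/7619211239145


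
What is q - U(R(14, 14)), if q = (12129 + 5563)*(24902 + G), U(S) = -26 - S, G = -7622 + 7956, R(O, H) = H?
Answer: 446475352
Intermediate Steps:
G = 334
q = 446475312 (q = (12129 + 5563)*(24902 + 334) = 17692*25236 = 446475312)
q - U(R(14, 14)) = 446475312 - (-26 - 1*14) = 446475312 - (-26 - 14) = 446475312 - 1*(-40) = 446475312 + 40 = 446475352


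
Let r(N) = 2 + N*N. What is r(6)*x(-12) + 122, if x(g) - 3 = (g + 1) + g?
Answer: -638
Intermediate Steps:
x(g) = 4 + 2*g (x(g) = 3 + ((g + 1) + g) = 3 + ((1 + g) + g) = 3 + (1 + 2*g) = 4 + 2*g)
r(N) = 2 + N**2
r(6)*x(-12) + 122 = (2 + 6**2)*(4 + 2*(-12)) + 122 = (2 + 36)*(4 - 24) + 122 = 38*(-20) + 122 = -760 + 122 = -638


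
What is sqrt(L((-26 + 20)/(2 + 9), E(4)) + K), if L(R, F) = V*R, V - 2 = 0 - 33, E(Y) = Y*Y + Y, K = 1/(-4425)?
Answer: sqrt(1602456933)/9735 ≈ 4.1120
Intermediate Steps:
K = -1/4425 ≈ -0.00022599
E(Y) = Y + Y**2 (E(Y) = Y**2 + Y = Y + Y**2)
V = -31 (V = 2 + (0 - 33) = 2 - 33 = -31)
L(R, F) = -31*R
sqrt(L((-26 + 20)/(2 + 9), E(4)) + K) = sqrt(-31*(-26 + 20)/(2 + 9) - 1/4425) = sqrt(-(-186)/11 - 1/4425) = sqrt(-31*(-6/11) - 1/4425) = sqrt(186/11 - 1/4425) = sqrt(823039/48675) = sqrt(1602456933)/9735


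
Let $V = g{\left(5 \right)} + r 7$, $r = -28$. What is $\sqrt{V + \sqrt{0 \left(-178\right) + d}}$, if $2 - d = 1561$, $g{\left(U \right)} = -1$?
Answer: $\sqrt{-197 + i \sqrt{1559}} \approx 1.3996 + 14.105 i$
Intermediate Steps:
$d = -1559$ ($d = 2 - 1561 = -1559$)
$V = -197$ ($V = -1 - 196 = -197$)
$\sqrt{V + \sqrt{0 \left(-178\right) + d}} = \sqrt{-197 + \sqrt{0 \left(-178\right) - 1559}} = \sqrt{-197 + \sqrt{0 - 1559}} = \sqrt{-197 + \sqrt{-1559}} = \sqrt{-197 + i \sqrt{1559}}$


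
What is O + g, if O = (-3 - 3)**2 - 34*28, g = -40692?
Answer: -41608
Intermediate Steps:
O = -916 (O = (-6)**2 - 952 = 36 - 952 = -916)
O + g = -916 - 40692 = -41608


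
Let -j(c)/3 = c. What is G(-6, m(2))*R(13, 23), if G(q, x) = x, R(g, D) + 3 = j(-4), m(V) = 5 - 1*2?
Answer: 27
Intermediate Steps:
m(V) = 3 (m(V) = 5 - 2 = 3)
j(c) = -3*c
R(g, D) = 9 (R(g, D) = -3 - 3*(-4) = -3 + 12 = 9)
G(-6, m(2))*R(13, 23) = 3*9 = 27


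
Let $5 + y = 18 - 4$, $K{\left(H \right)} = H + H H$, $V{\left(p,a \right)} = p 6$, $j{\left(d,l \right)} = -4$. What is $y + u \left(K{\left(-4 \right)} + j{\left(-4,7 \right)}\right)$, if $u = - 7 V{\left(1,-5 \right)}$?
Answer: $-327$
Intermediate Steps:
$V{\left(p,a \right)} = 6 p$
$K{\left(H \right)} = H + H^{2}$
$y = 9$ ($y = -5 + \left(18 - 4\right) = -5 + 14 = 9$)
$u = -42$ ($u = - 7 \cdot 6 \cdot 1 = \left(-7\right) 6 = -42$)
$y + u \left(K{\left(-4 \right)} + j{\left(-4,7 \right)}\right) = 9 - 42 \left(- 4 \left(1 - 4\right) - 4\right) = 9 - 42 \left(\left(-4\right) \left(-3\right) - 4\right) = 9 - 42 \left(12 - 4\right) = 9 - 336 = -327$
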